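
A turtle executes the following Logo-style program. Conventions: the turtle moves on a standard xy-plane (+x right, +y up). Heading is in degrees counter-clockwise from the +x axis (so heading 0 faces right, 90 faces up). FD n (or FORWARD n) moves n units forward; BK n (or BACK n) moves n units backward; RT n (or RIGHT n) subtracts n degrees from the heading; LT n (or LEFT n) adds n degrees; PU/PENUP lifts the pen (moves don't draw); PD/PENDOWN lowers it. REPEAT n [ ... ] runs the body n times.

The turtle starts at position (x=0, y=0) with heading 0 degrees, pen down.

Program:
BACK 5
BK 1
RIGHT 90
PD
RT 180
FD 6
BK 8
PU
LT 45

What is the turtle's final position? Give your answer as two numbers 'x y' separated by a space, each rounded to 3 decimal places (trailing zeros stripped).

Answer: -6 -2

Derivation:
Executing turtle program step by step:
Start: pos=(0,0), heading=0, pen down
BK 5: (0,0) -> (-5,0) [heading=0, draw]
BK 1: (-5,0) -> (-6,0) [heading=0, draw]
RT 90: heading 0 -> 270
PD: pen down
RT 180: heading 270 -> 90
FD 6: (-6,0) -> (-6,6) [heading=90, draw]
BK 8: (-6,6) -> (-6,-2) [heading=90, draw]
PU: pen up
LT 45: heading 90 -> 135
Final: pos=(-6,-2), heading=135, 4 segment(s) drawn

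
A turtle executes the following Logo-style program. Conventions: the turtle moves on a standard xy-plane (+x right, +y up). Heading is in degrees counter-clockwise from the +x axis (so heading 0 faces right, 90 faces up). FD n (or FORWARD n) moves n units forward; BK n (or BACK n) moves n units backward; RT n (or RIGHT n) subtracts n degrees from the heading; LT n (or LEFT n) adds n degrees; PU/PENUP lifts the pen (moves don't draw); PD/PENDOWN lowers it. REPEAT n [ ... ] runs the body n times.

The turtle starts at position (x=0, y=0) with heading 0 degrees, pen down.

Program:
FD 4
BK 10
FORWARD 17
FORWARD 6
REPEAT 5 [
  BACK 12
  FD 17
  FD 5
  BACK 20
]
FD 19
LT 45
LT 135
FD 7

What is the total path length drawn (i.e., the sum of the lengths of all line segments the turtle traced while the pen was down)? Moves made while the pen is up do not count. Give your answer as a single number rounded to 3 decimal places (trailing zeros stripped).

Executing turtle program step by step:
Start: pos=(0,0), heading=0, pen down
FD 4: (0,0) -> (4,0) [heading=0, draw]
BK 10: (4,0) -> (-6,0) [heading=0, draw]
FD 17: (-6,0) -> (11,0) [heading=0, draw]
FD 6: (11,0) -> (17,0) [heading=0, draw]
REPEAT 5 [
  -- iteration 1/5 --
  BK 12: (17,0) -> (5,0) [heading=0, draw]
  FD 17: (5,0) -> (22,0) [heading=0, draw]
  FD 5: (22,0) -> (27,0) [heading=0, draw]
  BK 20: (27,0) -> (7,0) [heading=0, draw]
  -- iteration 2/5 --
  BK 12: (7,0) -> (-5,0) [heading=0, draw]
  FD 17: (-5,0) -> (12,0) [heading=0, draw]
  FD 5: (12,0) -> (17,0) [heading=0, draw]
  BK 20: (17,0) -> (-3,0) [heading=0, draw]
  -- iteration 3/5 --
  BK 12: (-3,0) -> (-15,0) [heading=0, draw]
  FD 17: (-15,0) -> (2,0) [heading=0, draw]
  FD 5: (2,0) -> (7,0) [heading=0, draw]
  BK 20: (7,0) -> (-13,0) [heading=0, draw]
  -- iteration 4/5 --
  BK 12: (-13,0) -> (-25,0) [heading=0, draw]
  FD 17: (-25,0) -> (-8,0) [heading=0, draw]
  FD 5: (-8,0) -> (-3,0) [heading=0, draw]
  BK 20: (-3,0) -> (-23,0) [heading=0, draw]
  -- iteration 5/5 --
  BK 12: (-23,0) -> (-35,0) [heading=0, draw]
  FD 17: (-35,0) -> (-18,0) [heading=0, draw]
  FD 5: (-18,0) -> (-13,0) [heading=0, draw]
  BK 20: (-13,0) -> (-33,0) [heading=0, draw]
]
FD 19: (-33,0) -> (-14,0) [heading=0, draw]
LT 45: heading 0 -> 45
LT 135: heading 45 -> 180
FD 7: (-14,0) -> (-21,0) [heading=180, draw]
Final: pos=(-21,0), heading=180, 26 segment(s) drawn

Segment lengths:
  seg 1: (0,0) -> (4,0), length = 4
  seg 2: (4,0) -> (-6,0), length = 10
  seg 3: (-6,0) -> (11,0), length = 17
  seg 4: (11,0) -> (17,0), length = 6
  seg 5: (17,0) -> (5,0), length = 12
  seg 6: (5,0) -> (22,0), length = 17
  seg 7: (22,0) -> (27,0), length = 5
  seg 8: (27,0) -> (7,0), length = 20
  seg 9: (7,0) -> (-5,0), length = 12
  seg 10: (-5,0) -> (12,0), length = 17
  seg 11: (12,0) -> (17,0), length = 5
  seg 12: (17,0) -> (-3,0), length = 20
  seg 13: (-3,0) -> (-15,0), length = 12
  seg 14: (-15,0) -> (2,0), length = 17
  seg 15: (2,0) -> (7,0), length = 5
  seg 16: (7,0) -> (-13,0), length = 20
  seg 17: (-13,0) -> (-25,0), length = 12
  seg 18: (-25,0) -> (-8,0), length = 17
  seg 19: (-8,0) -> (-3,0), length = 5
  seg 20: (-3,0) -> (-23,0), length = 20
  seg 21: (-23,0) -> (-35,0), length = 12
  seg 22: (-35,0) -> (-18,0), length = 17
  seg 23: (-18,0) -> (-13,0), length = 5
  seg 24: (-13,0) -> (-33,0), length = 20
  seg 25: (-33,0) -> (-14,0), length = 19
  seg 26: (-14,0) -> (-21,0), length = 7
Total = 333

Answer: 333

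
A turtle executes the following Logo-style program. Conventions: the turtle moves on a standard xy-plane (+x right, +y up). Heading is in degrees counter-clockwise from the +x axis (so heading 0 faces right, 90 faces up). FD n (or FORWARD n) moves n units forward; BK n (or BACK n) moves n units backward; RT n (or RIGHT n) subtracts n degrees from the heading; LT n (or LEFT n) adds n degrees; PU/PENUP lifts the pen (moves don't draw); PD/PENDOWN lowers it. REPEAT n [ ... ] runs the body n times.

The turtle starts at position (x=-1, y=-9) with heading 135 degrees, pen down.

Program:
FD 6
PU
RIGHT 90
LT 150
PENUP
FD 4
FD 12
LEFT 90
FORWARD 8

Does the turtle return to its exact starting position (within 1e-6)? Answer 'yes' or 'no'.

Executing turtle program step by step:
Start: pos=(-1,-9), heading=135, pen down
FD 6: (-1,-9) -> (-5.243,-4.757) [heading=135, draw]
PU: pen up
RT 90: heading 135 -> 45
LT 150: heading 45 -> 195
PU: pen up
FD 4: (-5.243,-4.757) -> (-9.106,-5.793) [heading=195, move]
FD 12: (-9.106,-5.793) -> (-20.697,-8.898) [heading=195, move]
LT 90: heading 195 -> 285
FD 8: (-20.697,-8.898) -> (-18.627,-16.626) [heading=285, move]
Final: pos=(-18.627,-16.626), heading=285, 1 segment(s) drawn

Start position: (-1, -9)
Final position: (-18.627, -16.626)
Distance = 19.206; >= 1e-6 -> NOT closed

Answer: no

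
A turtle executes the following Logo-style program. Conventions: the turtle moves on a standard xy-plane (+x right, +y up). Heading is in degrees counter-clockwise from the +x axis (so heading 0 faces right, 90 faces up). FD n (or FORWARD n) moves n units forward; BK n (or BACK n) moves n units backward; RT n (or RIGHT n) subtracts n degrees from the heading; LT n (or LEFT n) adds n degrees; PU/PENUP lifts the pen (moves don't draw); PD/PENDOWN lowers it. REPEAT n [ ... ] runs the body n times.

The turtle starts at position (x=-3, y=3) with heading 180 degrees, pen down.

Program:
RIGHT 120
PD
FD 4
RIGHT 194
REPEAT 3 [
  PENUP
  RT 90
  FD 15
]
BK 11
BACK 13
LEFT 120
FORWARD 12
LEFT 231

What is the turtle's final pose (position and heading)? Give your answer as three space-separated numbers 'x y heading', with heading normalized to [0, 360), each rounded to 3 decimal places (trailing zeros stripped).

Answer: -4.941 45.57 307

Derivation:
Executing turtle program step by step:
Start: pos=(-3,3), heading=180, pen down
RT 120: heading 180 -> 60
PD: pen down
FD 4: (-3,3) -> (-1,6.464) [heading=60, draw]
RT 194: heading 60 -> 226
REPEAT 3 [
  -- iteration 1/3 --
  PU: pen up
  RT 90: heading 226 -> 136
  FD 15: (-1,6.464) -> (-11.79,16.884) [heading=136, move]
  -- iteration 2/3 --
  PU: pen up
  RT 90: heading 136 -> 46
  FD 15: (-11.79,16.884) -> (-1.37,27.674) [heading=46, move]
  -- iteration 3/3 --
  PU: pen up
  RT 90: heading 46 -> 316
  FD 15: (-1.37,27.674) -> (9.42,17.254) [heading=316, move]
]
BK 11: (9.42,17.254) -> (1.507,24.895) [heading=316, move]
BK 13: (1.507,24.895) -> (-7.844,33.926) [heading=316, move]
LT 120: heading 316 -> 76
FD 12: (-7.844,33.926) -> (-4.941,45.57) [heading=76, move]
LT 231: heading 76 -> 307
Final: pos=(-4.941,45.57), heading=307, 1 segment(s) drawn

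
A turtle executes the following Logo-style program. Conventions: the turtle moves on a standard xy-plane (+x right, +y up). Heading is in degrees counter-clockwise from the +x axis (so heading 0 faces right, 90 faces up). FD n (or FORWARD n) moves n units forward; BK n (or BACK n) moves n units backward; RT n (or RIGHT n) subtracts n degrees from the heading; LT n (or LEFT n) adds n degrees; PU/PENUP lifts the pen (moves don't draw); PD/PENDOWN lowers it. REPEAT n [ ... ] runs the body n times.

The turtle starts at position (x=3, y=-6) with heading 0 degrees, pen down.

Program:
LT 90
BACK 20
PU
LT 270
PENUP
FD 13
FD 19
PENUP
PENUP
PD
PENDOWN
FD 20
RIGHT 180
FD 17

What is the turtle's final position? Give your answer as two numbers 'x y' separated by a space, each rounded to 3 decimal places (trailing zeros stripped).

Answer: 38 -26

Derivation:
Executing turtle program step by step:
Start: pos=(3,-6), heading=0, pen down
LT 90: heading 0 -> 90
BK 20: (3,-6) -> (3,-26) [heading=90, draw]
PU: pen up
LT 270: heading 90 -> 0
PU: pen up
FD 13: (3,-26) -> (16,-26) [heading=0, move]
FD 19: (16,-26) -> (35,-26) [heading=0, move]
PU: pen up
PU: pen up
PD: pen down
PD: pen down
FD 20: (35,-26) -> (55,-26) [heading=0, draw]
RT 180: heading 0 -> 180
FD 17: (55,-26) -> (38,-26) [heading=180, draw]
Final: pos=(38,-26), heading=180, 3 segment(s) drawn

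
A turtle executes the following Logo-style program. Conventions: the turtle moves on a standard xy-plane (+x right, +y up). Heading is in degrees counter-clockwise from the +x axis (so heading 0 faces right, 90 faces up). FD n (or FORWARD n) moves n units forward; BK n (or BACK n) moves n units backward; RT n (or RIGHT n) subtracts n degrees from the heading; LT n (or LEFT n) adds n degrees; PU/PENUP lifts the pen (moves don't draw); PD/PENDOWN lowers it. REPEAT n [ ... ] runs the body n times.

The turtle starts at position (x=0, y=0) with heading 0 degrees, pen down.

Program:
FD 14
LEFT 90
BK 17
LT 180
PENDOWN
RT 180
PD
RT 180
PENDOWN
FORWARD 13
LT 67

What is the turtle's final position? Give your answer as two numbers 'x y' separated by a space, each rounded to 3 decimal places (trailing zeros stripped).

Executing turtle program step by step:
Start: pos=(0,0), heading=0, pen down
FD 14: (0,0) -> (14,0) [heading=0, draw]
LT 90: heading 0 -> 90
BK 17: (14,0) -> (14,-17) [heading=90, draw]
LT 180: heading 90 -> 270
PD: pen down
RT 180: heading 270 -> 90
PD: pen down
RT 180: heading 90 -> 270
PD: pen down
FD 13: (14,-17) -> (14,-30) [heading=270, draw]
LT 67: heading 270 -> 337
Final: pos=(14,-30), heading=337, 3 segment(s) drawn

Answer: 14 -30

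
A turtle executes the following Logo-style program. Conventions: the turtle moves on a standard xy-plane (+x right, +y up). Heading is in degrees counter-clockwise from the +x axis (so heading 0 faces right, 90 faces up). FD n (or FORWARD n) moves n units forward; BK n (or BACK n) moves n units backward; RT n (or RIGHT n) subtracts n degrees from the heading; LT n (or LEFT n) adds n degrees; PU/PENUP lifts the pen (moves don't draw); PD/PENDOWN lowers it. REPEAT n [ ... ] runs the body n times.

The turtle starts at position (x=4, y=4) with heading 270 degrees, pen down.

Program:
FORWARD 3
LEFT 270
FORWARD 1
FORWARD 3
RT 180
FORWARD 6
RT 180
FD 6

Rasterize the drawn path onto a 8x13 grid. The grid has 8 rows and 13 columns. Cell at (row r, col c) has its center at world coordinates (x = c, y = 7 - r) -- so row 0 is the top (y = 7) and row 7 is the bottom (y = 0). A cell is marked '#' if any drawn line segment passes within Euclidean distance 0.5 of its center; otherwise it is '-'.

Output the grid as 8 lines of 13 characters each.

Answer: -------------
-------------
-------------
----#--------
----#--------
----#--------
#######------
-------------

Derivation:
Segment 0: (4,4) -> (4,1)
Segment 1: (4,1) -> (3,1)
Segment 2: (3,1) -> (-0,1)
Segment 3: (-0,1) -> (6,1)
Segment 4: (6,1) -> (0,1)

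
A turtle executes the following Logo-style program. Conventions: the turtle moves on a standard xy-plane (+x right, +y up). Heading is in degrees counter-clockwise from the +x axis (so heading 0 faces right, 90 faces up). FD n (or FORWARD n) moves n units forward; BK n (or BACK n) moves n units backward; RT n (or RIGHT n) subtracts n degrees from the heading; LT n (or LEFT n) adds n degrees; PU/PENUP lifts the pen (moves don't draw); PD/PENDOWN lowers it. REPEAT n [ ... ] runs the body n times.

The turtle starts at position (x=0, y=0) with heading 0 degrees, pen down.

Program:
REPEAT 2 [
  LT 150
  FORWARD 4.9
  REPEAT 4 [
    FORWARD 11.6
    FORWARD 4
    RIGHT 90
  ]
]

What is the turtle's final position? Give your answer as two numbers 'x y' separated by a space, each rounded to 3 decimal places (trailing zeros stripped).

Executing turtle program step by step:
Start: pos=(0,0), heading=0, pen down
REPEAT 2 [
  -- iteration 1/2 --
  LT 150: heading 0 -> 150
  FD 4.9: (0,0) -> (-4.244,2.45) [heading=150, draw]
  REPEAT 4 [
    -- iteration 1/4 --
    FD 11.6: (-4.244,2.45) -> (-14.289,8.25) [heading=150, draw]
    FD 4: (-14.289,8.25) -> (-17.754,10.25) [heading=150, draw]
    RT 90: heading 150 -> 60
    -- iteration 2/4 --
    FD 11.6: (-17.754,10.25) -> (-11.954,20.296) [heading=60, draw]
    FD 4: (-11.954,20.296) -> (-9.954,23.76) [heading=60, draw]
    RT 90: heading 60 -> 330
    -- iteration 3/4 --
    FD 11.6: (-9.954,23.76) -> (0.092,17.96) [heading=330, draw]
    FD 4: (0.092,17.96) -> (3.556,15.96) [heading=330, draw]
    RT 90: heading 330 -> 240
    -- iteration 4/4 --
    FD 11.6: (3.556,15.96) -> (-2.244,5.914) [heading=240, draw]
    FD 4: (-2.244,5.914) -> (-4.244,2.45) [heading=240, draw]
    RT 90: heading 240 -> 150
  ]
  -- iteration 2/2 --
  LT 150: heading 150 -> 300
  FD 4.9: (-4.244,2.45) -> (-1.794,-1.794) [heading=300, draw]
  REPEAT 4 [
    -- iteration 1/4 --
    FD 11.6: (-1.794,-1.794) -> (4.006,-11.839) [heading=300, draw]
    FD 4: (4.006,-11.839) -> (6.006,-15.304) [heading=300, draw]
    RT 90: heading 300 -> 210
    -- iteration 2/4 --
    FD 11.6: (6.006,-15.304) -> (-4.039,-21.104) [heading=210, draw]
    FD 4: (-4.039,-21.104) -> (-7.504,-23.104) [heading=210, draw]
    RT 90: heading 210 -> 120
    -- iteration 3/4 --
    FD 11.6: (-7.504,-23.104) -> (-13.304,-13.058) [heading=120, draw]
    FD 4: (-13.304,-13.058) -> (-15.304,-9.594) [heading=120, draw]
    RT 90: heading 120 -> 30
    -- iteration 4/4 --
    FD 11.6: (-15.304,-9.594) -> (-5.258,-3.794) [heading=30, draw]
    FD 4: (-5.258,-3.794) -> (-1.794,-1.794) [heading=30, draw]
    RT 90: heading 30 -> 300
  ]
]
Final: pos=(-1.794,-1.794), heading=300, 18 segment(s) drawn

Answer: -1.794 -1.794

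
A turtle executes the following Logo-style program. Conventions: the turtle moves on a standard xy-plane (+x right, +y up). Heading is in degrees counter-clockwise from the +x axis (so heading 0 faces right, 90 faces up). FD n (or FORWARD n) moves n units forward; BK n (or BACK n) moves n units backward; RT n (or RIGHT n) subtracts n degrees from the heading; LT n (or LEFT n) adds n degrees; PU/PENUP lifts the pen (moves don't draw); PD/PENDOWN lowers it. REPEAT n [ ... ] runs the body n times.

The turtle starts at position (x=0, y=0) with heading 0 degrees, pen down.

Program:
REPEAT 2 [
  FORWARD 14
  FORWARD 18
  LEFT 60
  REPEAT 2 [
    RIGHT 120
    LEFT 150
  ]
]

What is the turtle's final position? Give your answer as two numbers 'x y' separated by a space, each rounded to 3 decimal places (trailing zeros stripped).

Executing turtle program step by step:
Start: pos=(0,0), heading=0, pen down
REPEAT 2 [
  -- iteration 1/2 --
  FD 14: (0,0) -> (14,0) [heading=0, draw]
  FD 18: (14,0) -> (32,0) [heading=0, draw]
  LT 60: heading 0 -> 60
  REPEAT 2 [
    -- iteration 1/2 --
    RT 120: heading 60 -> 300
    LT 150: heading 300 -> 90
    -- iteration 2/2 --
    RT 120: heading 90 -> 330
    LT 150: heading 330 -> 120
  ]
  -- iteration 2/2 --
  FD 14: (32,0) -> (25,12.124) [heading=120, draw]
  FD 18: (25,12.124) -> (16,27.713) [heading=120, draw]
  LT 60: heading 120 -> 180
  REPEAT 2 [
    -- iteration 1/2 --
    RT 120: heading 180 -> 60
    LT 150: heading 60 -> 210
    -- iteration 2/2 --
    RT 120: heading 210 -> 90
    LT 150: heading 90 -> 240
  ]
]
Final: pos=(16,27.713), heading=240, 4 segment(s) drawn

Answer: 16 27.713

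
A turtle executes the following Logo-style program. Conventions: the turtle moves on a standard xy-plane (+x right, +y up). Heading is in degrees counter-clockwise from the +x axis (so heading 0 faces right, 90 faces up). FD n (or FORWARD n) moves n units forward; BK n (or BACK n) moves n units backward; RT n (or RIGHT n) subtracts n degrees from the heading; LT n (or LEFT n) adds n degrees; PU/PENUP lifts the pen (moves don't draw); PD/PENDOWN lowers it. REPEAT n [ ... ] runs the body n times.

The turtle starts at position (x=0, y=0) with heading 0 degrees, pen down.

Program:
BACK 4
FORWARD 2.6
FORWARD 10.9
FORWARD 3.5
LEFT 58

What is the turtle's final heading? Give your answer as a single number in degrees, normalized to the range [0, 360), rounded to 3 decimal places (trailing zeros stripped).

Answer: 58

Derivation:
Executing turtle program step by step:
Start: pos=(0,0), heading=0, pen down
BK 4: (0,0) -> (-4,0) [heading=0, draw]
FD 2.6: (-4,0) -> (-1.4,0) [heading=0, draw]
FD 10.9: (-1.4,0) -> (9.5,0) [heading=0, draw]
FD 3.5: (9.5,0) -> (13,0) [heading=0, draw]
LT 58: heading 0 -> 58
Final: pos=(13,0), heading=58, 4 segment(s) drawn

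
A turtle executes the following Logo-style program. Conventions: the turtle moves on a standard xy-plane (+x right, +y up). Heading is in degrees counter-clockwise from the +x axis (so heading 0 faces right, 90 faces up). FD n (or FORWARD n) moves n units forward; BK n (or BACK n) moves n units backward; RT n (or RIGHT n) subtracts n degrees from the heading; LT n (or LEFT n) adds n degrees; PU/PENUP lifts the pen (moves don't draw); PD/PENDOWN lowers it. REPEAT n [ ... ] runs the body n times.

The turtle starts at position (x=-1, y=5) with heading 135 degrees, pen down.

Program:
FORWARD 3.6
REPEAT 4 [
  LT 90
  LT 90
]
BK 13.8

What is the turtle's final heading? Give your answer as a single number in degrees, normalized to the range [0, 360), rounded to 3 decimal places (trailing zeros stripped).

Executing turtle program step by step:
Start: pos=(-1,5), heading=135, pen down
FD 3.6: (-1,5) -> (-3.546,7.546) [heading=135, draw]
REPEAT 4 [
  -- iteration 1/4 --
  LT 90: heading 135 -> 225
  LT 90: heading 225 -> 315
  -- iteration 2/4 --
  LT 90: heading 315 -> 45
  LT 90: heading 45 -> 135
  -- iteration 3/4 --
  LT 90: heading 135 -> 225
  LT 90: heading 225 -> 315
  -- iteration 4/4 --
  LT 90: heading 315 -> 45
  LT 90: heading 45 -> 135
]
BK 13.8: (-3.546,7.546) -> (6.212,-2.212) [heading=135, draw]
Final: pos=(6.212,-2.212), heading=135, 2 segment(s) drawn

Answer: 135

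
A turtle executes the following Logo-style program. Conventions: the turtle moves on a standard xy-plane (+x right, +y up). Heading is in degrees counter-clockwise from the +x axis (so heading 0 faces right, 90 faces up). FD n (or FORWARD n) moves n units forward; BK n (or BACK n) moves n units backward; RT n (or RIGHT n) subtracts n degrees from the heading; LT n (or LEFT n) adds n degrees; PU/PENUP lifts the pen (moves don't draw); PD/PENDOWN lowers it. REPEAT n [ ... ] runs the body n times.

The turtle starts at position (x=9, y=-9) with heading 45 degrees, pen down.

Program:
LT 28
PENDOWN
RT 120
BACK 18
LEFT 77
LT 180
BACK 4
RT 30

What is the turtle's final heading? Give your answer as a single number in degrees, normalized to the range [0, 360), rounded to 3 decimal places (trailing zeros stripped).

Executing turtle program step by step:
Start: pos=(9,-9), heading=45, pen down
LT 28: heading 45 -> 73
PD: pen down
RT 120: heading 73 -> 313
BK 18: (9,-9) -> (-3.276,4.164) [heading=313, draw]
LT 77: heading 313 -> 30
LT 180: heading 30 -> 210
BK 4: (-3.276,4.164) -> (0.188,6.164) [heading=210, draw]
RT 30: heading 210 -> 180
Final: pos=(0.188,6.164), heading=180, 2 segment(s) drawn

Answer: 180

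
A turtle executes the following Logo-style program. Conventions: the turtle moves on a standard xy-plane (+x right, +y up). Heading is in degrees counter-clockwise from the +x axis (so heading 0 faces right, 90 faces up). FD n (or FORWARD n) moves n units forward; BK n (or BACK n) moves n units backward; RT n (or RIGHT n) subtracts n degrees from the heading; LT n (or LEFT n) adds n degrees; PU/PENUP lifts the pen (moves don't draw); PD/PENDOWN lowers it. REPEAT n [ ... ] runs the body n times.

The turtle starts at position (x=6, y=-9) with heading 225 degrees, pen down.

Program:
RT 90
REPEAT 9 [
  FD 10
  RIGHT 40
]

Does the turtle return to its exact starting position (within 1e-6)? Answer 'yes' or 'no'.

Executing turtle program step by step:
Start: pos=(6,-9), heading=225, pen down
RT 90: heading 225 -> 135
REPEAT 9 [
  -- iteration 1/9 --
  FD 10: (6,-9) -> (-1.071,-1.929) [heading=135, draw]
  RT 40: heading 135 -> 95
  -- iteration 2/9 --
  FD 10: (-1.071,-1.929) -> (-1.943,8.033) [heading=95, draw]
  RT 40: heading 95 -> 55
  -- iteration 3/9 --
  FD 10: (-1.943,8.033) -> (3.793,16.225) [heading=55, draw]
  RT 40: heading 55 -> 15
  -- iteration 4/9 --
  FD 10: (3.793,16.225) -> (13.452,18.813) [heading=15, draw]
  RT 40: heading 15 -> 335
  -- iteration 5/9 --
  FD 10: (13.452,18.813) -> (22.515,14.587) [heading=335, draw]
  RT 40: heading 335 -> 295
  -- iteration 6/9 --
  FD 10: (22.515,14.587) -> (26.742,5.523) [heading=295, draw]
  RT 40: heading 295 -> 255
  -- iteration 7/9 --
  FD 10: (26.742,5.523) -> (24.153,-4.136) [heading=255, draw]
  RT 40: heading 255 -> 215
  -- iteration 8/9 --
  FD 10: (24.153,-4.136) -> (15.962,-9.872) [heading=215, draw]
  RT 40: heading 215 -> 175
  -- iteration 9/9 --
  FD 10: (15.962,-9.872) -> (6,-9) [heading=175, draw]
  RT 40: heading 175 -> 135
]
Final: pos=(6,-9), heading=135, 9 segment(s) drawn

Start position: (6, -9)
Final position: (6, -9)
Distance = 0; < 1e-6 -> CLOSED

Answer: yes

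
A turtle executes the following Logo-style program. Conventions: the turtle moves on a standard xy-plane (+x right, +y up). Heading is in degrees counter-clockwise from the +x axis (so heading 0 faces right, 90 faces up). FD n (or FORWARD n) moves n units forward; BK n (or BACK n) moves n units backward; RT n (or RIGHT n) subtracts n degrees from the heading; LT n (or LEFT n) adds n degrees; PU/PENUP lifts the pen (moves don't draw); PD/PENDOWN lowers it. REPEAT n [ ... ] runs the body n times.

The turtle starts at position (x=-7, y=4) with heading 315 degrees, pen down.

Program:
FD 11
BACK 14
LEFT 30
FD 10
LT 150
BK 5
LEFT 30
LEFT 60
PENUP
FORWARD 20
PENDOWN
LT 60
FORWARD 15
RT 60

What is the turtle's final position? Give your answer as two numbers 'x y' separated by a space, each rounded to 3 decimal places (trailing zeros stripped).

Executing turtle program step by step:
Start: pos=(-7,4), heading=315, pen down
FD 11: (-7,4) -> (0.778,-3.778) [heading=315, draw]
BK 14: (0.778,-3.778) -> (-9.121,6.121) [heading=315, draw]
LT 30: heading 315 -> 345
FD 10: (-9.121,6.121) -> (0.538,3.533) [heading=345, draw]
LT 150: heading 345 -> 135
BK 5: (0.538,3.533) -> (4.073,-0.002) [heading=135, draw]
LT 30: heading 135 -> 165
LT 60: heading 165 -> 225
PU: pen up
FD 20: (4.073,-0.002) -> (-10.069,-14.145) [heading=225, move]
PD: pen down
LT 60: heading 225 -> 285
FD 15: (-10.069,-14.145) -> (-6.186,-28.633) [heading=285, draw]
RT 60: heading 285 -> 225
Final: pos=(-6.186,-28.633), heading=225, 5 segment(s) drawn

Answer: -6.186 -28.633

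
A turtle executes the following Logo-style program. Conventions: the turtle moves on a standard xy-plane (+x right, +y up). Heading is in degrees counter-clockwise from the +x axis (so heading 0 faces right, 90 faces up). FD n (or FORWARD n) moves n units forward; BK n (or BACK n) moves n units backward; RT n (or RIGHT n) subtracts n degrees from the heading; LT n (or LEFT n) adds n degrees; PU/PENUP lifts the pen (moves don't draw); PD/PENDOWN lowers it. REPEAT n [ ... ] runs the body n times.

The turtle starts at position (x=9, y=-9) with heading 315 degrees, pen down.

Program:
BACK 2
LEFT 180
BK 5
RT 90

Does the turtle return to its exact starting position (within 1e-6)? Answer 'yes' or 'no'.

Answer: no

Derivation:
Executing turtle program step by step:
Start: pos=(9,-9), heading=315, pen down
BK 2: (9,-9) -> (7.586,-7.586) [heading=315, draw]
LT 180: heading 315 -> 135
BK 5: (7.586,-7.586) -> (11.121,-11.121) [heading=135, draw]
RT 90: heading 135 -> 45
Final: pos=(11.121,-11.121), heading=45, 2 segment(s) drawn

Start position: (9, -9)
Final position: (11.121, -11.121)
Distance = 3; >= 1e-6 -> NOT closed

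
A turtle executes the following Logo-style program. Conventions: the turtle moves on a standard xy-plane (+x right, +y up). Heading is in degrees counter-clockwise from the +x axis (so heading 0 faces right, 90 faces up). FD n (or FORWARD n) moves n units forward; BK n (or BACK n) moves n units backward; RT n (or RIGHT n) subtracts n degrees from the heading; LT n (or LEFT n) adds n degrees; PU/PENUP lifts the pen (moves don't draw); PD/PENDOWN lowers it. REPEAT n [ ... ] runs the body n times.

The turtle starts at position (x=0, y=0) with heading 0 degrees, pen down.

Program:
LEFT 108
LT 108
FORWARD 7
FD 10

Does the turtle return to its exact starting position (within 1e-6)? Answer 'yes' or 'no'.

Executing turtle program step by step:
Start: pos=(0,0), heading=0, pen down
LT 108: heading 0 -> 108
LT 108: heading 108 -> 216
FD 7: (0,0) -> (-5.663,-4.114) [heading=216, draw]
FD 10: (-5.663,-4.114) -> (-13.753,-9.992) [heading=216, draw]
Final: pos=(-13.753,-9.992), heading=216, 2 segment(s) drawn

Start position: (0, 0)
Final position: (-13.753, -9.992)
Distance = 17; >= 1e-6 -> NOT closed

Answer: no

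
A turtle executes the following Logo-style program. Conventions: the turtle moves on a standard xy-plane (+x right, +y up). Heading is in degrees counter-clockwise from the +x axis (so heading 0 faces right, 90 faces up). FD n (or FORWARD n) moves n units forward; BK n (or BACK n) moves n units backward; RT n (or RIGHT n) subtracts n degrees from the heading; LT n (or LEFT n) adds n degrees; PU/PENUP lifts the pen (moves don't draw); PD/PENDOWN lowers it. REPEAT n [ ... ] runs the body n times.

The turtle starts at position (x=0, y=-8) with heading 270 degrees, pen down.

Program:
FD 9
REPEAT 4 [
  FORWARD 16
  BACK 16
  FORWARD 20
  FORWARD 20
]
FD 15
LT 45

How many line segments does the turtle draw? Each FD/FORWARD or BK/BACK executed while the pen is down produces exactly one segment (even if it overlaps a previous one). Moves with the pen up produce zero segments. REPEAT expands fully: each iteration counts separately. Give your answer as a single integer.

Executing turtle program step by step:
Start: pos=(0,-8), heading=270, pen down
FD 9: (0,-8) -> (0,-17) [heading=270, draw]
REPEAT 4 [
  -- iteration 1/4 --
  FD 16: (0,-17) -> (0,-33) [heading=270, draw]
  BK 16: (0,-33) -> (0,-17) [heading=270, draw]
  FD 20: (0,-17) -> (0,-37) [heading=270, draw]
  FD 20: (0,-37) -> (0,-57) [heading=270, draw]
  -- iteration 2/4 --
  FD 16: (0,-57) -> (0,-73) [heading=270, draw]
  BK 16: (0,-73) -> (0,-57) [heading=270, draw]
  FD 20: (0,-57) -> (0,-77) [heading=270, draw]
  FD 20: (0,-77) -> (0,-97) [heading=270, draw]
  -- iteration 3/4 --
  FD 16: (0,-97) -> (0,-113) [heading=270, draw]
  BK 16: (0,-113) -> (0,-97) [heading=270, draw]
  FD 20: (0,-97) -> (0,-117) [heading=270, draw]
  FD 20: (0,-117) -> (0,-137) [heading=270, draw]
  -- iteration 4/4 --
  FD 16: (0,-137) -> (0,-153) [heading=270, draw]
  BK 16: (0,-153) -> (0,-137) [heading=270, draw]
  FD 20: (0,-137) -> (0,-157) [heading=270, draw]
  FD 20: (0,-157) -> (0,-177) [heading=270, draw]
]
FD 15: (0,-177) -> (0,-192) [heading=270, draw]
LT 45: heading 270 -> 315
Final: pos=(0,-192), heading=315, 18 segment(s) drawn
Segments drawn: 18

Answer: 18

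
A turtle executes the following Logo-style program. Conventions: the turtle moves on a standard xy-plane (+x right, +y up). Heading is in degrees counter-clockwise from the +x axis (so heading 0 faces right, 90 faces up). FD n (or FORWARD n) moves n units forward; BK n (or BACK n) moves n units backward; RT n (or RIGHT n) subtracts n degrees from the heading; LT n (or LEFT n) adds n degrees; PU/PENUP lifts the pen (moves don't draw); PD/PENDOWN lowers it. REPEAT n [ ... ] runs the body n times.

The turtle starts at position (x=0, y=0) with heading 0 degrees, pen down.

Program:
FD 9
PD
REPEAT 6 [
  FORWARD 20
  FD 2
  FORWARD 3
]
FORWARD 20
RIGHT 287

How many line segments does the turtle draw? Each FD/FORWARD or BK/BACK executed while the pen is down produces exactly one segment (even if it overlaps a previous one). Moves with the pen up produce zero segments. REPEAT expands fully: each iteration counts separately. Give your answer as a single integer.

Answer: 20

Derivation:
Executing turtle program step by step:
Start: pos=(0,0), heading=0, pen down
FD 9: (0,0) -> (9,0) [heading=0, draw]
PD: pen down
REPEAT 6 [
  -- iteration 1/6 --
  FD 20: (9,0) -> (29,0) [heading=0, draw]
  FD 2: (29,0) -> (31,0) [heading=0, draw]
  FD 3: (31,0) -> (34,0) [heading=0, draw]
  -- iteration 2/6 --
  FD 20: (34,0) -> (54,0) [heading=0, draw]
  FD 2: (54,0) -> (56,0) [heading=0, draw]
  FD 3: (56,0) -> (59,0) [heading=0, draw]
  -- iteration 3/6 --
  FD 20: (59,0) -> (79,0) [heading=0, draw]
  FD 2: (79,0) -> (81,0) [heading=0, draw]
  FD 3: (81,0) -> (84,0) [heading=0, draw]
  -- iteration 4/6 --
  FD 20: (84,0) -> (104,0) [heading=0, draw]
  FD 2: (104,0) -> (106,0) [heading=0, draw]
  FD 3: (106,0) -> (109,0) [heading=0, draw]
  -- iteration 5/6 --
  FD 20: (109,0) -> (129,0) [heading=0, draw]
  FD 2: (129,0) -> (131,0) [heading=0, draw]
  FD 3: (131,0) -> (134,0) [heading=0, draw]
  -- iteration 6/6 --
  FD 20: (134,0) -> (154,0) [heading=0, draw]
  FD 2: (154,0) -> (156,0) [heading=0, draw]
  FD 3: (156,0) -> (159,0) [heading=0, draw]
]
FD 20: (159,0) -> (179,0) [heading=0, draw]
RT 287: heading 0 -> 73
Final: pos=(179,0), heading=73, 20 segment(s) drawn
Segments drawn: 20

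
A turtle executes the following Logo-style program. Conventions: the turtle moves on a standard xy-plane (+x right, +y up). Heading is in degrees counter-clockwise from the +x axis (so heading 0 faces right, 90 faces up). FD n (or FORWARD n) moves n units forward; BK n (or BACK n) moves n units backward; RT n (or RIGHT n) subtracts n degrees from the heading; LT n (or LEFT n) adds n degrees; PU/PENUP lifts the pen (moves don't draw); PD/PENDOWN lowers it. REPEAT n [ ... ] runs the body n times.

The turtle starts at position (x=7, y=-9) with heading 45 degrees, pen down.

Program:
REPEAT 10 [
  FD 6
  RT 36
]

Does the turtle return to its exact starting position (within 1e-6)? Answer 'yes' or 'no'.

Executing turtle program step by step:
Start: pos=(7,-9), heading=45, pen down
REPEAT 10 [
  -- iteration 1/10 --
  FD 6: (7,-9) -> (11.243,-4.757) [heading=45, draw]
  RT 36: heading 45 -> 9
  -- iteration 2/10 --
  FD 6: (11.243,-4.757) -> (17.169,-3.819) [heading=9, draw]
  RT 36: heading 9 -> 333
  -- iteration 3/10 --
  FD 6: (17.169,-3.819) -> (22.515,-6.543) [heading=333, draw]
  RT 36: heading 333 -> 297
  -- iteration 4/10 --
  FD 6: (22.515,-6.543) -> (25.239,-11.889) [heading=297, draw]
  RT 36: heading 297 -> 261
  -- iteration 5/10 --
  FD 6: (25.239,-11.889) -> (24.3,-17.815) [heading=261, draw]
  RT 36: heading 261 -> 225
  -- iteration 6/10 --
  FD 6: (24.3,-17.815) -> (20.058,-22.058) [heading=225, draw]
  RT 36: heading 225 -> 189
  -- iteration 7/10 --
  FD 6: (20.058,-22.058) -> (14.131,-22.996) [heading=189, draw]
  RT 36: heading 189 -> 153
  -- iteration 8/10 --
  FD 6: (14.131,-22.996) -> (8.785,-20.272) [heading=153, draw]
  RT 36: heading 153 -> 117
  -- iteration 9/10 --
  FD 6: (8.785,-20.272) -> (6.061,-14.926) [heading=117, draw]
  RT 36: heading 117 -> 81
  -- iteration 10/10 --
  FD 6: (6.061,-14.926) -> (7,-9) [heading=81, draw]
  RT 36: heading 81 -> 45
]
Final: pos=(7,-9), heading=45, 10 segment(s) drawn

Start position: (7, -9)
Final position: (7, -9)
Distance = 0; < 1e-6 -> CLOSED

Answer: yes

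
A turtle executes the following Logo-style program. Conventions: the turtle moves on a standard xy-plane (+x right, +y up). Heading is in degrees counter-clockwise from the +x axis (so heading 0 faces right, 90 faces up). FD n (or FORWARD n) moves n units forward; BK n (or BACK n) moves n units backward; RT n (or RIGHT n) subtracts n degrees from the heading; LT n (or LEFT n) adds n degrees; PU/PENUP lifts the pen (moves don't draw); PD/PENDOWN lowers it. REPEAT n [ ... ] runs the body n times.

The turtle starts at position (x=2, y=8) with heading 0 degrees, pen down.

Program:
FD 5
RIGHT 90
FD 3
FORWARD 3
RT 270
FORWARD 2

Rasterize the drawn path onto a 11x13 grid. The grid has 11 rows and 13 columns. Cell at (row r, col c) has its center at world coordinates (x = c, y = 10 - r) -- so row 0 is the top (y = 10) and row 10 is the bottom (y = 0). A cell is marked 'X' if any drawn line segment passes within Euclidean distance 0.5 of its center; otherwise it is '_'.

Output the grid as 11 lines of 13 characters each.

Answer: _____________
_____________
__XXXXXX_____
_______X_____
_______X_____
_______X_____
_______X_____
_______X_____
_______XXX___
_____________
_____________

Derivation:
Segment 0: (2,8) -> (7,8)
Segment 1: (7,8) -> (7,5)
Segment 2: (7,5) -> (7,2)
Segment 3: (7,2) -> (9,2)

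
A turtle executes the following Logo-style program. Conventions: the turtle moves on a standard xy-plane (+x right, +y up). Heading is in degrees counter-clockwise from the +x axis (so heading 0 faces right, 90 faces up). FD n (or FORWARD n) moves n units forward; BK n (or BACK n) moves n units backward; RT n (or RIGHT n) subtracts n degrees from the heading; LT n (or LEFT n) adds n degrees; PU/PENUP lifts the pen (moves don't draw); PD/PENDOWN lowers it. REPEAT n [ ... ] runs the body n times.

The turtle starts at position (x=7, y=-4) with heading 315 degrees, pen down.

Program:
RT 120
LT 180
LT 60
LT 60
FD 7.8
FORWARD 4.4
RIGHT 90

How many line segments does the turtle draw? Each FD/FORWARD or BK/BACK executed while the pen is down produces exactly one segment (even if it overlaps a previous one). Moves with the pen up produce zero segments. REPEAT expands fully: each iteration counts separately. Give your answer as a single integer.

Executing turtle program step by step:
Start: pos=(7,-4), heading=315, pen down
RT 120: heading 315 -> 195
LT 180: heading 195 -> 15
LT 60: heading 15 -> 75
LT 60: heading 75 -> 135
FD 7.8: (7,-4) -> (1.485,1.515) [heading=135, draw]
FD 4.4: (1.485,1.515) -> (-1.627,4.627) [heading=135, draw]
RT 90: heading 135 -> 45
Final: pos=(-1.627,4.627), heading=45, 2 segment(s) drawn
Segments drawn: 2

Answer: 2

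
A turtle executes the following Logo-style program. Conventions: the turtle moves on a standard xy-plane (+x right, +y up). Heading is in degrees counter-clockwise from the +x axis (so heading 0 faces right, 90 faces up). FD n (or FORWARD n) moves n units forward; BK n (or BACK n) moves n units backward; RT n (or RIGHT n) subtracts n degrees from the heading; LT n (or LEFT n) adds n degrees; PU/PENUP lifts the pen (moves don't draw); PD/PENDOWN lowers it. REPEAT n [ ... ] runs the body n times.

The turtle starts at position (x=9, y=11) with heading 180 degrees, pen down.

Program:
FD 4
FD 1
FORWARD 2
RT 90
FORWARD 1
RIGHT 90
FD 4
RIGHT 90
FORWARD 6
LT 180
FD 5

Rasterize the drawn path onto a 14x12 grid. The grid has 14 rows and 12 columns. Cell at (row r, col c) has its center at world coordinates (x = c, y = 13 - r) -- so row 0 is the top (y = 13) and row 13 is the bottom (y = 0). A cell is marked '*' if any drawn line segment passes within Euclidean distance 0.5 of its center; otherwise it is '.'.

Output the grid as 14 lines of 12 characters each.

Answer: ............
..*****.....
..********..
......*.....
......*.....
......*.....
......*.....
......*.....
............
............
............
............
............
............

Derivation:
Segment 0: (9,11) -> (5,11)
Segment 1: (5,11) -> (4,11)
Segment 2: (4,11) -> (2,11)
Segment 3: (2,11) -> (2,12)
Segment 4: (2,12) -> (6,12)
Segment 5: (6,12) -> (6,6)
Segment 6: (6,6) -> (6,11)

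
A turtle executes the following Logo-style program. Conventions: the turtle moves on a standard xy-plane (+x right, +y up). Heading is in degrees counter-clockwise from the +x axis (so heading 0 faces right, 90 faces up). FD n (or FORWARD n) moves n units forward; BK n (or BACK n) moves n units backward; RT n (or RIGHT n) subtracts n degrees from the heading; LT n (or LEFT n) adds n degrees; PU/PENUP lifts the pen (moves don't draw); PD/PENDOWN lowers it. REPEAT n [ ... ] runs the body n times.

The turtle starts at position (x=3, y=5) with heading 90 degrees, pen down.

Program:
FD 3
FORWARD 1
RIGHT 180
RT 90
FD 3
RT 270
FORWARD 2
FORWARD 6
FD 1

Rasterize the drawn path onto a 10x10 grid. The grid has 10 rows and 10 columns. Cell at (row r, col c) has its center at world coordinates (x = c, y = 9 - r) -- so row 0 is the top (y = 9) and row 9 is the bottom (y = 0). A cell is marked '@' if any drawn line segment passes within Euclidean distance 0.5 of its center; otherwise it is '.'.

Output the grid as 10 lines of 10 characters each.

Answer: @@@@......
@..@......
@..@......
@..@......
@..@......
@.........
@.........
@.........
@.........
@.........

Derivation:
Segment 0: (3,5) -> (3,8)
Segment 1: (3,8) -> (3,9)
Segment 2: (3,9) -> (0,9)
Segment 3: (0,9) -> (0,7)
Segment 4: (0,7) -> (0,1)
Segment 5: (0,1) -> (0,0)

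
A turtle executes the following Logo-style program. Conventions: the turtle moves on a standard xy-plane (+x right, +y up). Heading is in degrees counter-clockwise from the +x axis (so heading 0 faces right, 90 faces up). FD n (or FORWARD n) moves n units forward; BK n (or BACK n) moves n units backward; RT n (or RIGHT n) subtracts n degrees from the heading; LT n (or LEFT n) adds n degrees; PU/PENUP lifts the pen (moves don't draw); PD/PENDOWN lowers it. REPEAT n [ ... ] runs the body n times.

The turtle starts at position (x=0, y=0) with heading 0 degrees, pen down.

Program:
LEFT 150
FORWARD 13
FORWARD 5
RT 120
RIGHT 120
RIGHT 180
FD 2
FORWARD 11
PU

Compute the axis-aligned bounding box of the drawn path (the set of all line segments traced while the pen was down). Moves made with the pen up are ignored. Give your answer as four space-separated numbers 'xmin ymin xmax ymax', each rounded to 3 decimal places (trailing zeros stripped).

Answer: -15.588 0 0 22

Derivation:
Executing turtle program step by step:
Start: pos=(0,0), heading=0, pen down
LT 150: heading 0 -> 150
FD 13: (0,0) -> (-11.258,6.5) [heading=150, draw]
FD 5: (-11.258,6.5) -> (-15.588,9) [heading=150, draw]
RT 120: heading 150 -> 30
RT 120: heading 30 -> 270
RT 180: heading 270 -> 90
FD 2: (-15.588,9) -> (-15.588,11) [heading=90, draw]
FD 11: (-15.588,11) -> (-15.588,22) [heading=90, draw]
PU: pen up
Final: pos=(-15.588,22), heading=90, 4 segment(s) drawn

Segment endpoints: x in {-15.588, -15.588, -11.258, 0}, y in {0, 6.5, 9, 11, 22}
xmin=-15.588, ymin=0, xmax=0, ymax=22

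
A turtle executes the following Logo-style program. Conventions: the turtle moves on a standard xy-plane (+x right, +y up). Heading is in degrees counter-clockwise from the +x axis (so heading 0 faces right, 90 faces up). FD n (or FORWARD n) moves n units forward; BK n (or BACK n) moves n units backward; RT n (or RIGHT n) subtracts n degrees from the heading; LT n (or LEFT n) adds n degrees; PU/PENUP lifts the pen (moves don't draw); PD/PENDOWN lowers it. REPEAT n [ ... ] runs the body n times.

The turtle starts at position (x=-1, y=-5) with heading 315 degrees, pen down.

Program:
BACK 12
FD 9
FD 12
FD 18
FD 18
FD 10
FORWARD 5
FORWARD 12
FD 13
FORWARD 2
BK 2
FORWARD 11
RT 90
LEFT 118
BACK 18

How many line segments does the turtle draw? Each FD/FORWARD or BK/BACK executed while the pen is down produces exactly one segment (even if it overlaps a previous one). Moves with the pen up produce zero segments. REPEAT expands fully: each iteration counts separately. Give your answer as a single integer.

Answer: 13

Derivation:
Executing turtle program step by step:
Start: pos=(-1,-5), heading=315, pen down
BK 12: (-1,-5) -> (-9.485,3.485) [heading=315, draw]
FD 9: (-9.485,3.485) -> (-3.121,-2.879) [heading=315, draw]
FD 12: (-3.121,-2.879) -> (5.364,-11.364) [heading=315, draw]
FD 18: (5.364,-11.364) -> (18.092,-24.092) [heading=315, draw]
FD 18: (18.092,-24.092) -> (30.82,-36.82) [heading=315, draw]
FD 10: (30.82,-36.82) -> (37.891,-43.891) [heading=315, draw]
FD 5: (37.891,-43.891) -> (41.426,-47.426) [heading=315, draw]
FD 12: (41.426,-47.426) -> (49.912,-55.912) [heading=315, draw]
FD 13: (49.912,-55.912) -> (59.104,-65.104) [heading=315, draw]
FD 2: (59.104,-65.104) -> (60.518,-66.518) [heading=315, draw]
BK 2: (60.518,-66.518) -> (59.104,-65.104) [heading=315, draw]
FD 11: (59.104,-65.104) -> (66.882,-72.882) [heading=315, draw]
RT 90: heading 315 -> 225
LT 118: heading 225 -> 343
BK 18: (66.882,-72.882) -> (49.669,-67.62) [heading=343, draw]
Final: pos=(49.669,-67.62), heading=343, 13 segment(s) drawn
Segments drawn: 13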